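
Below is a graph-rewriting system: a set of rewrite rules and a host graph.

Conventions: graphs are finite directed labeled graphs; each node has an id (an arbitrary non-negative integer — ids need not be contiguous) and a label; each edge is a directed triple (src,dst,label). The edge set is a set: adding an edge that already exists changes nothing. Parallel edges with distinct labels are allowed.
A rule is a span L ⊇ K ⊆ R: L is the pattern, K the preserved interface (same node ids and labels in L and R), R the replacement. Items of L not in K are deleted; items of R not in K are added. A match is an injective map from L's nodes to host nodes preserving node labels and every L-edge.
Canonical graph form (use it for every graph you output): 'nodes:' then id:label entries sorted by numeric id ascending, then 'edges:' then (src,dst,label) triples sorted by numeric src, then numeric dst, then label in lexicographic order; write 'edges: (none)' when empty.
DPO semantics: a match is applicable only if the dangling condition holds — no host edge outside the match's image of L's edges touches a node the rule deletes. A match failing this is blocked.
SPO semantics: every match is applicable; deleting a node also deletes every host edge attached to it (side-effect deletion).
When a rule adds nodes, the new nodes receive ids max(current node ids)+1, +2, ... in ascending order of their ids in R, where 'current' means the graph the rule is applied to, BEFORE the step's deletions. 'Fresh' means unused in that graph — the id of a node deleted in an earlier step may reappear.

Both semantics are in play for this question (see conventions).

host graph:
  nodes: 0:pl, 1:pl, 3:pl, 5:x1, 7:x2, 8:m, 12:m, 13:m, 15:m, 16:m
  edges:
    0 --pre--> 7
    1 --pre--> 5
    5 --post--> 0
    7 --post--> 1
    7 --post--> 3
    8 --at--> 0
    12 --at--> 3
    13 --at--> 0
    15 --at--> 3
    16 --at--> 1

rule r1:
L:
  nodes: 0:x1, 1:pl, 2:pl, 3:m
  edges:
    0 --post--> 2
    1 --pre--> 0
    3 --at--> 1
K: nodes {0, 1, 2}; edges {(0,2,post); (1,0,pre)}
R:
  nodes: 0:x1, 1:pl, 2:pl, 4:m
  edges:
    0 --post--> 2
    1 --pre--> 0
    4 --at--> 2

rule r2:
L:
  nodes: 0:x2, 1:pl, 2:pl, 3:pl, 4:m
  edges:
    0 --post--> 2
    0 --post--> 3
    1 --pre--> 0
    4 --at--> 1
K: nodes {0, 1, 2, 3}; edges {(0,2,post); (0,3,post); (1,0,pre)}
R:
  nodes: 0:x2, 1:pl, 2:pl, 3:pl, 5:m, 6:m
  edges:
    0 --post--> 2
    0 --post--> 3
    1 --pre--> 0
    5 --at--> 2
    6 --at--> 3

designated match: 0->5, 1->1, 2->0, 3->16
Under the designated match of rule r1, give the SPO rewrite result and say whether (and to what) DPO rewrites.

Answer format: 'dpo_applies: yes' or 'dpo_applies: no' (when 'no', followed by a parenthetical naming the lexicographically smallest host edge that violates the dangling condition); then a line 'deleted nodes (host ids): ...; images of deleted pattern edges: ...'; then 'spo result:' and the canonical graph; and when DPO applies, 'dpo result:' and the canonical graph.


dpo_applies: yes
deleted nodes (host ids): 16; images of deleted pattern edges: (16,1,at)
spo result:
nodes: 0:pl, 1:pl, 3:pl, 5:x1, 7:x2, 8:m, 12:m, 13:m, 15:m, 17:m
edges: (0,7,pre); (1,5,pre); (5,0,post); (7,1,post); (7,3,post); (8,0,at); (12,3,at); (13,0,at); (15,3,at); (17,0,at)
dpo result:
nodes: 0:pl, 1:pl, 3:pl, 5:x1, 7:x2, 8:m, 12:m, 13:m, 15:m, 17:m
edges: (0,7,pre); (1,5,pre); (5,0,post); (7,1,post); (7,3,post); (8,0,at); (12,3,at); (13,0,at); (15,3,at); (17,0,at)


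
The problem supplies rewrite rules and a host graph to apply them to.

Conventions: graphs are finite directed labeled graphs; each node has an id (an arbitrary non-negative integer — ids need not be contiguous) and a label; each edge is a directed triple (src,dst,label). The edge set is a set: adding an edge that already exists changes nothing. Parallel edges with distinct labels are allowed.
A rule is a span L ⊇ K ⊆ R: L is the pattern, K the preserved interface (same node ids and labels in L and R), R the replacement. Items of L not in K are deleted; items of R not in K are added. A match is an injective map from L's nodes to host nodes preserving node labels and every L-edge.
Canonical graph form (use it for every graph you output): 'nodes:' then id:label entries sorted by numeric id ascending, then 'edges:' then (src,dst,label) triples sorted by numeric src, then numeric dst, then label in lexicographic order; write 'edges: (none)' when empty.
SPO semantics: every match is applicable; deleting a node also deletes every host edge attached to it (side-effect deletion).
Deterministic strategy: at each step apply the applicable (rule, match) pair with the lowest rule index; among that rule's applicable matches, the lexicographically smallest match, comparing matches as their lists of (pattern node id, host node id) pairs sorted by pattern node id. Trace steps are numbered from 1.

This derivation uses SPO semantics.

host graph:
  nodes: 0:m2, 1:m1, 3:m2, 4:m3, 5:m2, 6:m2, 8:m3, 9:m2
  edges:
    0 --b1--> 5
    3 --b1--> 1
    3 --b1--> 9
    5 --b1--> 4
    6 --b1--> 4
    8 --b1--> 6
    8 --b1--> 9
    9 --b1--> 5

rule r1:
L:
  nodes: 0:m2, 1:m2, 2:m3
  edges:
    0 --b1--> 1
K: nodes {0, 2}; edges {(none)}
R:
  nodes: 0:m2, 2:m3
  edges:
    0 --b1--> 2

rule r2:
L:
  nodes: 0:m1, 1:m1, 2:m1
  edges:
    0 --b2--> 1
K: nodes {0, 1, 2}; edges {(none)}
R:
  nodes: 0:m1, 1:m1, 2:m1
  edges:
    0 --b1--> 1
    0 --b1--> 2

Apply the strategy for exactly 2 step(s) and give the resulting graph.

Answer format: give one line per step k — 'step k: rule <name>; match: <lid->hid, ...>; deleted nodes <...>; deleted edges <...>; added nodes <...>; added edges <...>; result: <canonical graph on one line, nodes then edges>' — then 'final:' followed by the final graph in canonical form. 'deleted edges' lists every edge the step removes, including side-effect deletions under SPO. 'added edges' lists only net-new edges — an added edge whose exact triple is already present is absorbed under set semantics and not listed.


step 1: rule r1; match: 0->0, 1->5, 2->4; deleted nodes 5; deleted edges (0,5,b1); (5,4,b1); (9,5,b1); added nodes (none); added edges (0,4,b1); result: nodes: 0:m2, 1:m1, 3:m2, 4:m3, 6:m2, 8:m3, 9:m2 edges: (0,4,b1); (3,1,b1); (3,9,b1); (6,4,b1); (8,6,b1); (8,9,b1)
step 2: rule r1; match: 0->3, 1->9, 2->4; deleted nodes 9; deleted edges (3,9,b1); (8,9,b1); added nodes (none); added edges (3,4,b1); result: nodes: 0:m2, 1:m1, 3:m2, 4:m3, 6:m2, 8:m3 edges: (0,4,b1); (3,1,b1); (3,4,b1); (6,4,b1); (8,6,b1)
final:
nodes: 0:m2, 1:m1, 3:m2, 4:m3, 6:m2, 8:m3
edges: (0,4,b1); (3,1,b1); (3,4,b1); (6,4,b1); (8,6,b1)


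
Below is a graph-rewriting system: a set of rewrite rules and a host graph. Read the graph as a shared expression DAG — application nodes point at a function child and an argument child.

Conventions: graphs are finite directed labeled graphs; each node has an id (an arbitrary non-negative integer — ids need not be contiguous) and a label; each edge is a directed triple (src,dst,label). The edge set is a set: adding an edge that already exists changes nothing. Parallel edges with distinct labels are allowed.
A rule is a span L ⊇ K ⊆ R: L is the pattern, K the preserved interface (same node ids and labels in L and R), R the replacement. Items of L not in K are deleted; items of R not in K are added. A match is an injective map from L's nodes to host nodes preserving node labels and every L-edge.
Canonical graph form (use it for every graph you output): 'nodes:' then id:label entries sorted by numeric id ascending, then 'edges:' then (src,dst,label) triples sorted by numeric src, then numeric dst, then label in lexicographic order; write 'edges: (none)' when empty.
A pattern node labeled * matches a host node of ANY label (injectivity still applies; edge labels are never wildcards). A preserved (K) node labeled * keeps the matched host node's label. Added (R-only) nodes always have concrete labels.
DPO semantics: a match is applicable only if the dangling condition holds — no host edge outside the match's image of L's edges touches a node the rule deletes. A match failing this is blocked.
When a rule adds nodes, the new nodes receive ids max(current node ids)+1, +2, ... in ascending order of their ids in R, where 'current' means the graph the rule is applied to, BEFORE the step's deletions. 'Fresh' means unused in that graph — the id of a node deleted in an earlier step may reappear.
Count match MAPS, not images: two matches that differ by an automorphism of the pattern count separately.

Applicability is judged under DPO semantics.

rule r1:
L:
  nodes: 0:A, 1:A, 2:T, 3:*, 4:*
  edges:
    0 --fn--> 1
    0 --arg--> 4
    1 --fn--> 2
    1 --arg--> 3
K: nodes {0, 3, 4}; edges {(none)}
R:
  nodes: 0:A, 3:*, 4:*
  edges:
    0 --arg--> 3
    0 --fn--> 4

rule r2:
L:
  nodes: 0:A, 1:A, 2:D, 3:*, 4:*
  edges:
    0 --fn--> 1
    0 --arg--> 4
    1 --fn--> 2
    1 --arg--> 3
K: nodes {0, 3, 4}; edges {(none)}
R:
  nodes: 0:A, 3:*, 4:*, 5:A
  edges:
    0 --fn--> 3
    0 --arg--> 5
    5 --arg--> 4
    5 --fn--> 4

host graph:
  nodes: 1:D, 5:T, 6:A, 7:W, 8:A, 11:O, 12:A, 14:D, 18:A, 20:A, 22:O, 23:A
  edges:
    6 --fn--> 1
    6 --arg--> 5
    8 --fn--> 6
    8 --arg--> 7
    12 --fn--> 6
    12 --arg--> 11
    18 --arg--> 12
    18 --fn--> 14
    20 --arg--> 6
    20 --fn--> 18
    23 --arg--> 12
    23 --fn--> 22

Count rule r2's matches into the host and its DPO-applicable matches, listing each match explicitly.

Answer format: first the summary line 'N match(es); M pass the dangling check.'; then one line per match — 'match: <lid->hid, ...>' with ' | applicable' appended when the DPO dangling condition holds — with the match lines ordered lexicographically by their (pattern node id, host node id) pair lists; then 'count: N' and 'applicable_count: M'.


3 match(es); 1 pass the dangling check.
match: 0->8, 1->6, 2->1, 3->5, 4->7
match: 0->12, 1->6, 2->1, 3->5, 4->11
match: 0->20, 1->18, 2->14, 3->12, 4->6 | applicable
count: 3
applicable_count: 1


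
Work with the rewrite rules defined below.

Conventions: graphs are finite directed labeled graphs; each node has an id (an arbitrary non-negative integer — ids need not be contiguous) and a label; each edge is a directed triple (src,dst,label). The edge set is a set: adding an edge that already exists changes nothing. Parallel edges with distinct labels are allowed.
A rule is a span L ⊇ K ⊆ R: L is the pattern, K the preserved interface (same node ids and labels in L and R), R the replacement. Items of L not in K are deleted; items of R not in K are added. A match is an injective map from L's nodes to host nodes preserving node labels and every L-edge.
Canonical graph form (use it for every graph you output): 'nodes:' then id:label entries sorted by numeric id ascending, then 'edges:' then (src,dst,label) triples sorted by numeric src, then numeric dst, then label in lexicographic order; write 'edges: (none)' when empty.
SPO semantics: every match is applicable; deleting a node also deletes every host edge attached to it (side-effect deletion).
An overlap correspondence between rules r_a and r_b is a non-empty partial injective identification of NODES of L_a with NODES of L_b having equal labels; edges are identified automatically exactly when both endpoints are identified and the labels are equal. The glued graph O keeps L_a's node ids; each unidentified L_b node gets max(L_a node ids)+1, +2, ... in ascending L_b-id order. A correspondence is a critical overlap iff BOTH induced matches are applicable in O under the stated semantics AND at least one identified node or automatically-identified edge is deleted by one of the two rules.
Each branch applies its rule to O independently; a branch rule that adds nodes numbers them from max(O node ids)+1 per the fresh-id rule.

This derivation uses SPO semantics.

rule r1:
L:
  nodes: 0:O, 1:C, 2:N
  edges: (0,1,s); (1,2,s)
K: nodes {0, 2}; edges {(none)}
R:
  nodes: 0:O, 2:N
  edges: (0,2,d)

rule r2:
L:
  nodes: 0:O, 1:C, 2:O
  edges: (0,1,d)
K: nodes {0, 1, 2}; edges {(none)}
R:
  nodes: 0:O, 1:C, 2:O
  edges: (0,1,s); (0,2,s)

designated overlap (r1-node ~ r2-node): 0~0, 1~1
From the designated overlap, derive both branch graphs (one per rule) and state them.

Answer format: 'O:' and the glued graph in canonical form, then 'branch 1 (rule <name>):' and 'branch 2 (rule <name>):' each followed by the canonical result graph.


O:
nodes: 0:O, 1:C, 2:N, 3:O
edges: (0,1,d); (0,1,s); (1,2,s)
branch 1 (rule r1):
nodes: 0:O, 2:N, 3:O
edges: (0,2,d)
branch 2 (rule r2):
nodes: 0:O, 1:C, 2:N, 3:O
edges: (0,1,s); (0,3,s); (1,2,s)


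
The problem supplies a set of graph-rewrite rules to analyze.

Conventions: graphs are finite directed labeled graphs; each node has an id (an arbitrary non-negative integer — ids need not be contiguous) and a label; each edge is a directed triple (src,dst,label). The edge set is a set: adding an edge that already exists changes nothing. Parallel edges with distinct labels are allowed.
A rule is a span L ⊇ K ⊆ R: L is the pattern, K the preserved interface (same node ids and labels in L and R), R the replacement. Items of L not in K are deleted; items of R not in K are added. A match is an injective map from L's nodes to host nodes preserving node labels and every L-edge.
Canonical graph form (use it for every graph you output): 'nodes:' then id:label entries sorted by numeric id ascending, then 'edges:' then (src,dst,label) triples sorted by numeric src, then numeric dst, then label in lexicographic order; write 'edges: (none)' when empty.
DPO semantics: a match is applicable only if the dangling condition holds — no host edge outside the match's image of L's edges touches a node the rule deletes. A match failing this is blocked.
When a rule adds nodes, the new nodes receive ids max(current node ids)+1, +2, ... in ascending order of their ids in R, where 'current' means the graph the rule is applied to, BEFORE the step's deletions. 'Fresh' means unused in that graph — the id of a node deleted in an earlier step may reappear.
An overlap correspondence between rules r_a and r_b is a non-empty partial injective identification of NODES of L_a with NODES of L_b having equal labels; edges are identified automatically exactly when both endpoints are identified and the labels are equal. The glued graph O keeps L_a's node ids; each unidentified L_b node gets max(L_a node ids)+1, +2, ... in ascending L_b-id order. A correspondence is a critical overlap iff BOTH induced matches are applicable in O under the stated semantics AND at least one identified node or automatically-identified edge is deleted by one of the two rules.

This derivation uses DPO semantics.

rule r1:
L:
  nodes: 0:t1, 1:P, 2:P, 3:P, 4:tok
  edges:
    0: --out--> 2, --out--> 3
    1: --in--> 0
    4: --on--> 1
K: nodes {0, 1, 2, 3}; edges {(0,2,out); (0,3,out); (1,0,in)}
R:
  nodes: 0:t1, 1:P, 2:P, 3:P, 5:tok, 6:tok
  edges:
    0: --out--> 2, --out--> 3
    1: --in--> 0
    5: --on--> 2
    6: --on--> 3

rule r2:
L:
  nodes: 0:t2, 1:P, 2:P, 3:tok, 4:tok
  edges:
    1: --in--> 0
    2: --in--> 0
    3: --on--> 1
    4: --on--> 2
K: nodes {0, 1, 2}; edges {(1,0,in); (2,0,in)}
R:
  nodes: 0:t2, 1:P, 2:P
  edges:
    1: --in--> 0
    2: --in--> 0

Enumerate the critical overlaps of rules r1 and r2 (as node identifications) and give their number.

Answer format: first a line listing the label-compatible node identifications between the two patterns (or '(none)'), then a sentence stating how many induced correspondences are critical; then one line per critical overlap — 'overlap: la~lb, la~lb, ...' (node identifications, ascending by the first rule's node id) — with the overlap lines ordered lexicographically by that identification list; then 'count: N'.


label-compatible node identifications between L(r1) and L(r2): 1~1, 1~2, 2~1, 2~2, 3~1, 3~2, 4~3, 4~4
6 of the induced correspondences are critical overlaps of r1 and r2.
overlap: 1~1, 2~2, 4~3
overlap: 1~1, 3~2, 4~3
overlap: 1~1, 4~3
overlap: 1~2, 2~1, 4~4
overlap: 1~2, 3~1, 4~4
overlap: 1~2, 4~4
count: 6


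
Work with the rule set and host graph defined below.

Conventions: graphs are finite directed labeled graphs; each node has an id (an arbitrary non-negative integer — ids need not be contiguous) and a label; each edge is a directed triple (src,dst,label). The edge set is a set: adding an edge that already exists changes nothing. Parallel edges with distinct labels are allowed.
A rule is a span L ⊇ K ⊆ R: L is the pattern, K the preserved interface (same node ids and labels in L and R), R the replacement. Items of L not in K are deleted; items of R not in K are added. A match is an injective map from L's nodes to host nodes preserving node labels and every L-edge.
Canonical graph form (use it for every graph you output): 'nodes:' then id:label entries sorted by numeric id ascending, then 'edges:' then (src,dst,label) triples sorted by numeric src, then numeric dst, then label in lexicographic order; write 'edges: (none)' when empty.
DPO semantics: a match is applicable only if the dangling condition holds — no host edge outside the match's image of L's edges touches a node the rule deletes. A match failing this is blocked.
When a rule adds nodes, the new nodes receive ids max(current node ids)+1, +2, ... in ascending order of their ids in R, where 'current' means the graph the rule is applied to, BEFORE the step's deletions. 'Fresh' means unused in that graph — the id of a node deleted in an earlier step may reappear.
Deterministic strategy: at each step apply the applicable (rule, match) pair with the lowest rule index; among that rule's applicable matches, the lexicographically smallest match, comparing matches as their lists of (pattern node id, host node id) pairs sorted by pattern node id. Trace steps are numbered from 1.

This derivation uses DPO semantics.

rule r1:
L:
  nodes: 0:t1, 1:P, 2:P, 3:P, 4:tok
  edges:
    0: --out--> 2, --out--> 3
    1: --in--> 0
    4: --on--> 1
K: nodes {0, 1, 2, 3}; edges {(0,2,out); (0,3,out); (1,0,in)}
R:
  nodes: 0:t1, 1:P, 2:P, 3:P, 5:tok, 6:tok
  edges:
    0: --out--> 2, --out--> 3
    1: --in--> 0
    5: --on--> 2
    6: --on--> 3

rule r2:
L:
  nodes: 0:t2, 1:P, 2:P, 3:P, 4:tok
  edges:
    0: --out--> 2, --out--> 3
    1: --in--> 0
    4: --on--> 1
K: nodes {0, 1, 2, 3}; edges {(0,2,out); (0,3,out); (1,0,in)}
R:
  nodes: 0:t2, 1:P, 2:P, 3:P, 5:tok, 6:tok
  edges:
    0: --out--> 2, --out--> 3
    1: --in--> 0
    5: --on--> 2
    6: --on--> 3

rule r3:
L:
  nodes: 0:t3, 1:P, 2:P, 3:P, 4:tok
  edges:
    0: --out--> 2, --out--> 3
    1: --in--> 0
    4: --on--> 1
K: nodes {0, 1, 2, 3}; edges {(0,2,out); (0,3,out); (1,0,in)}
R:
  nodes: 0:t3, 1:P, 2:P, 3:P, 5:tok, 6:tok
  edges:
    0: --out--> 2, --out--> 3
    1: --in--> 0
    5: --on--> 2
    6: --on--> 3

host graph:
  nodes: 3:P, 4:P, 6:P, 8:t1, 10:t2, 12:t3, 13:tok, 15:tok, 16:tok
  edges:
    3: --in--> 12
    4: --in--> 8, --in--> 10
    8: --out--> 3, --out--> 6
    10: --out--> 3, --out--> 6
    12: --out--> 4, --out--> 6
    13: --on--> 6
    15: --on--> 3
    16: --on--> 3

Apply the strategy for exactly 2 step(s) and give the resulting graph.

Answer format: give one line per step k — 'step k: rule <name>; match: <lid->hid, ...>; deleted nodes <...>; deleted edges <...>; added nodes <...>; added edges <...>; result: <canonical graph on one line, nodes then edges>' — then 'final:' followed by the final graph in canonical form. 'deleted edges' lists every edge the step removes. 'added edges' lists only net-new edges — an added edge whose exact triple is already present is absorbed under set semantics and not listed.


step 1: rule r3; match: 0->12, 1->3, 2->4, 3->6, 4->15; deleted nodes 15; deleted edges (15,3,on); added nodes 17, 18; added edges (17,4,on); (18,6,on); result: nodes: 3:P, 4:P, 6:P, 8:t1, 10:t2, 12:t3, 13:tok, 16:tok, 17:tok, 18:tok edges: (3,12,in); (4,8,in); (4,10,in); (8,3,out); (8,6,out); (10,3,out); (10,6,out); (12,4,out); (12,6,out); (13,6,on); (16,3,on); (17,4,on); (18,6,on)
step 2: rule r1; match: 0->8, 1->4, 2->3, 3->6, 4->17; deleted nodes 17; deleted edges (17,4,on); added nodes 19, 20; added edges (19,3,on); (20,6,on); result: nodes: 3:P, 4:P, 6:P, 8:t1, 10:t2, 12:t3, 13:tok, 16:tok, 18:tok, 19:tok, 20:tok edges: (3,12,in); (4,8,in); (4,10,in); (8,3,out); (8,6,out); (10,3,out); (10,6,out); (12,4,out); (12,6,out); (13,6,on); (16,3,on); (18,6,on); (19,3,on); (20,6,on)
final:
nodes: 3:P, 4:P, 6:P, 8:t1, 10:t2, 12:t3, 13:tok, 16:tok, 18:tok, 19:tok, 20:tok
edges: (3,12,in); (4,8,in); (4,10,in); (8,3,out); (8,6,out); (10,3,out); (10,6,out); (12,4,out); (12,6,out); (13,6,on); (16,3,on); (18,6,on); (19,3,on); (20,6,on)


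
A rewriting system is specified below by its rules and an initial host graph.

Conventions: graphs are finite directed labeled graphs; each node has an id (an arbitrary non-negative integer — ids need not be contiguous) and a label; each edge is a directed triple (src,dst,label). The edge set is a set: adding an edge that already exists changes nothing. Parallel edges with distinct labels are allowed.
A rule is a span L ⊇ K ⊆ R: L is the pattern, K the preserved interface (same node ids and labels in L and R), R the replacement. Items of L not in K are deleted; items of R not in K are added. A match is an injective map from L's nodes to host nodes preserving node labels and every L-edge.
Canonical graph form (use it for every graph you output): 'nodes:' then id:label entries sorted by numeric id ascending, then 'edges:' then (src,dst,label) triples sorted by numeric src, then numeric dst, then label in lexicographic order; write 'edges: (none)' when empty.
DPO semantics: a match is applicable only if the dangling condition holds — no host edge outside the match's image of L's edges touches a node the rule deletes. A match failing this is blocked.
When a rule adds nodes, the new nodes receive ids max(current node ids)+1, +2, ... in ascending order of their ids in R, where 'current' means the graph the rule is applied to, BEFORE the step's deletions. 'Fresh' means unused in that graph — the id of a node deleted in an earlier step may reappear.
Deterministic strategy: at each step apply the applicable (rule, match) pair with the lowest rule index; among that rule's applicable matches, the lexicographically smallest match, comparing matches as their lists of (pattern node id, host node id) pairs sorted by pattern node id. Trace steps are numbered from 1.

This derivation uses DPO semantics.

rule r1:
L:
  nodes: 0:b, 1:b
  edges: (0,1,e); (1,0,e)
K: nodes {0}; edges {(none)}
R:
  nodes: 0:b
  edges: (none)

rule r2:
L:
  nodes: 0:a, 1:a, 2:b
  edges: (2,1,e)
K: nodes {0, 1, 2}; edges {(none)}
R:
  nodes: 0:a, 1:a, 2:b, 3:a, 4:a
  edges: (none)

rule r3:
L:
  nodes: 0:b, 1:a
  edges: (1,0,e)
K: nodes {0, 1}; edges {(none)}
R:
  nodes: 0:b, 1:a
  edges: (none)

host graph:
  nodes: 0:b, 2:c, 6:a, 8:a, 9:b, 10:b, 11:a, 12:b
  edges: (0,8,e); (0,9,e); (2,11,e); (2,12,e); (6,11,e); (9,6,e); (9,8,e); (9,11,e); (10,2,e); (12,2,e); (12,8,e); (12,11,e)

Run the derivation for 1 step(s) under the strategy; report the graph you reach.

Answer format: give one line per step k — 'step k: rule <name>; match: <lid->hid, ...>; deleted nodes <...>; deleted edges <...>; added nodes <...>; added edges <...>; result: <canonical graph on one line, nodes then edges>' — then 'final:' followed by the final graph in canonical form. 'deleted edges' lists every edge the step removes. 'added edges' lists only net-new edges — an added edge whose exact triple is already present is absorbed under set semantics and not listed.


step 1: rule r2; match: 0->6, 1->8, 2->0; deleted nodes (none); deleted edges (0,8,e); added nodes 13, 14; added edges (none); result: nodes: 0:b, 2:c, 6:a, 8:a, 9:b, 10:b, 11:a, 12:b, 13:a, 14:a edges: (0,9,e); (2,11,e); (2,12,e); (6,11,e); (9,6,e); (9,8,e); (9,11,e); (10,2,e); (12,2,e); (12,8,e); (12,11,e)
final:
nodes: 0:b, 2:c, 6:a, 8:a, 9:b, 10:b, 11:a, 12:b, 13:a, 14:a
edges: (0,9,e); (2,11,e); (2,12,e); (6,11,e); (9,6,e); (9,8,e); (9,11,e); (10,2,e); (12,2,e); (12,8,e); (12,11,e)


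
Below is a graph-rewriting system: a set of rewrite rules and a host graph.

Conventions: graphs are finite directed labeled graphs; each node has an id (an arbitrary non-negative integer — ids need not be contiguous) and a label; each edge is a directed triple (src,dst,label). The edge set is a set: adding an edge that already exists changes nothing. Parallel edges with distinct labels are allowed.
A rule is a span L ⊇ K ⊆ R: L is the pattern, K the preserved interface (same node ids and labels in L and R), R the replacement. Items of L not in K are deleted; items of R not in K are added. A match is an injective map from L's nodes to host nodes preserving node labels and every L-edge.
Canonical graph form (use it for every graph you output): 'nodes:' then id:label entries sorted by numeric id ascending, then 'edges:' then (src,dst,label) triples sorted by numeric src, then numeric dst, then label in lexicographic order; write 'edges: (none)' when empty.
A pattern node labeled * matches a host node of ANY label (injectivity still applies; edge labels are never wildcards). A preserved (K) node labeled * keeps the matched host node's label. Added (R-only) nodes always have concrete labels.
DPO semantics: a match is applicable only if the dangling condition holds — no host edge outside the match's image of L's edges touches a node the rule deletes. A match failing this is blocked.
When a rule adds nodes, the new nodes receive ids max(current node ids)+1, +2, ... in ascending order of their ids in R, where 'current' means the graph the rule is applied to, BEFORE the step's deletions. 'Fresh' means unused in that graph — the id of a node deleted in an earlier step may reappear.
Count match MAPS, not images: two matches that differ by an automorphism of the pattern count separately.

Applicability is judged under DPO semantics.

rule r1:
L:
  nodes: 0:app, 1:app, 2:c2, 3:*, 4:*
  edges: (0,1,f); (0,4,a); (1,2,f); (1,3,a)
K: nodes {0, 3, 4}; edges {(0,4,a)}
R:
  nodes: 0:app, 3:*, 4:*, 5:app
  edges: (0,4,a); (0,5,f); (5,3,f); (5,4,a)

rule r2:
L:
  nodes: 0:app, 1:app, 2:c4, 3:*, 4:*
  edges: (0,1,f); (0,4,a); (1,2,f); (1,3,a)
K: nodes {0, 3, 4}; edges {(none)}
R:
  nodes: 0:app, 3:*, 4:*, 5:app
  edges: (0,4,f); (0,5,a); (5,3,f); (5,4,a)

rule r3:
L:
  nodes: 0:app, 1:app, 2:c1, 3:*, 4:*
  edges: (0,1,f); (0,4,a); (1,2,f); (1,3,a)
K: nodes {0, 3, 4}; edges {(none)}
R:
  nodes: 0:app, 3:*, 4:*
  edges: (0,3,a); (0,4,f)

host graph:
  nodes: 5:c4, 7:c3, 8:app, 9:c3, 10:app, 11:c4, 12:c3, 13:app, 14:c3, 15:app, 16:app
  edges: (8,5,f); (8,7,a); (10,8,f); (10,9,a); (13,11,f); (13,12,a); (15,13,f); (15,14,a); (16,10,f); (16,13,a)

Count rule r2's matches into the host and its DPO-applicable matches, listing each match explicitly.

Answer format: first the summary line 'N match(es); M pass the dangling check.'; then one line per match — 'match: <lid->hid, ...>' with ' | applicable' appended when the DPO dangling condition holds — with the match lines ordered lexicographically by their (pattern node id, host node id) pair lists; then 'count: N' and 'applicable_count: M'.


2 match(es); 1 pass the dangling check.
match: 0->10, 1->8, 2->5, 3->7, 4->9 | applicable
match: 0->15, 1->13, 2->11, 3->12, 4->14
count: 2
applicable_count: 1


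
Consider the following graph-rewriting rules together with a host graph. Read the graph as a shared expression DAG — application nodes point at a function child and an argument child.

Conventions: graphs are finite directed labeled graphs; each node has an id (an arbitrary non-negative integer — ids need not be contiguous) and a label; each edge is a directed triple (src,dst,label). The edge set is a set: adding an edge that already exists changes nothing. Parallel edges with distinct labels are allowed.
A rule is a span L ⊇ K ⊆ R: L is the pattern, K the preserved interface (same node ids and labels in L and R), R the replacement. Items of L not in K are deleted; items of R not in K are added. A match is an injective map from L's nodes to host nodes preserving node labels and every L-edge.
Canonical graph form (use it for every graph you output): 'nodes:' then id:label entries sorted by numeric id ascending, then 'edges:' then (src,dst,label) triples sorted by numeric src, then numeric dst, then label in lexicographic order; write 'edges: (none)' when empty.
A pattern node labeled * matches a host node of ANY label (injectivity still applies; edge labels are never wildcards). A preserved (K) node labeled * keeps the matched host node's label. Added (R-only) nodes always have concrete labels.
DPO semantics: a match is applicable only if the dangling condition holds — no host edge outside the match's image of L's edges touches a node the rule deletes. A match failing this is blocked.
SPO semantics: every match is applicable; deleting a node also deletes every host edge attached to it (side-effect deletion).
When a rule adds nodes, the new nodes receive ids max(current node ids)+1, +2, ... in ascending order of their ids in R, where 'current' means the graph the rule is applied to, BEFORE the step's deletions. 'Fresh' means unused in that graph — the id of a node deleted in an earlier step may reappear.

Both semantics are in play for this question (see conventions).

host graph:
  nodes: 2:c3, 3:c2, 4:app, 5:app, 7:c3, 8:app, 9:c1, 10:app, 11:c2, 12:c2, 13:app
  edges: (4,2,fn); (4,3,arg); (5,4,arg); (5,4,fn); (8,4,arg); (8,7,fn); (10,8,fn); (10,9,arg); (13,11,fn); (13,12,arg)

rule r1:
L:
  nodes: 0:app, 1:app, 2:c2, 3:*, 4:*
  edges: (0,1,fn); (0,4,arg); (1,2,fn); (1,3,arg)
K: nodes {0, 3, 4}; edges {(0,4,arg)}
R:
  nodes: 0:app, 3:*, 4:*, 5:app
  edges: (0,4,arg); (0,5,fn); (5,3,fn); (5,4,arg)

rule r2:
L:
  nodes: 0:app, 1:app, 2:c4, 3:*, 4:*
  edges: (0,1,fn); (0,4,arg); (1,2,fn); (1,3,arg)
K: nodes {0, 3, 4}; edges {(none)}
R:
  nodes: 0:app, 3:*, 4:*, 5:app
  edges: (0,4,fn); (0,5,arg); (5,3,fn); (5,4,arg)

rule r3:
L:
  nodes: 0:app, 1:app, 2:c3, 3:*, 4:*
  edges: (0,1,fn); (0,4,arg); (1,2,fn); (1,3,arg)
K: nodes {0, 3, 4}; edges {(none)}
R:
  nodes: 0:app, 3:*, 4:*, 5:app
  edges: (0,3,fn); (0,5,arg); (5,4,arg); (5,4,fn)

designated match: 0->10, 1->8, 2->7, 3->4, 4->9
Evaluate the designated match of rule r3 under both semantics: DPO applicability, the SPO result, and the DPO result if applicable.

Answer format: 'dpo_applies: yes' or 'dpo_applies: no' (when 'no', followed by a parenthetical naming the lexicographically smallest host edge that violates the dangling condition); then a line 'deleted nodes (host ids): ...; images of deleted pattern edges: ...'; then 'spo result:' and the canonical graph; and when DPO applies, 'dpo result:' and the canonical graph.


dpo_applies: yes
deleted nodes (host ids): 7, 8; images of deleted pattern edges: (8,4,arg); (8,7,fn); (10,8,fn); (10,9,arg)
spo result:
nodes: 2:c3, 3:c2, 4:app, 5:app, 9:c1, 10:app, 11:c2, 12:c2, 13:app, 14:app
edges: (4,2,fn); (4,3,arg); (5,4,arg); (5,4,fn); (10,4,fn); (10,14,arg); (13,11,fn); (13,12,arg); (14,9,arg); (14,9,fn)
dpo result:
nodes: 2:c3, 3:c2, 4:app, 5:app, 9:c1, 10:app, 11:c2, 12:c2, 13:app, 14:app
edges: (4,2,fn); (4,3,arg); (5,4,arg); (5,4,fn); (10,4,fn); (10,14,arg); (13,11,fn); (13,12,arg); (14,9,arg); (14,9,fn)


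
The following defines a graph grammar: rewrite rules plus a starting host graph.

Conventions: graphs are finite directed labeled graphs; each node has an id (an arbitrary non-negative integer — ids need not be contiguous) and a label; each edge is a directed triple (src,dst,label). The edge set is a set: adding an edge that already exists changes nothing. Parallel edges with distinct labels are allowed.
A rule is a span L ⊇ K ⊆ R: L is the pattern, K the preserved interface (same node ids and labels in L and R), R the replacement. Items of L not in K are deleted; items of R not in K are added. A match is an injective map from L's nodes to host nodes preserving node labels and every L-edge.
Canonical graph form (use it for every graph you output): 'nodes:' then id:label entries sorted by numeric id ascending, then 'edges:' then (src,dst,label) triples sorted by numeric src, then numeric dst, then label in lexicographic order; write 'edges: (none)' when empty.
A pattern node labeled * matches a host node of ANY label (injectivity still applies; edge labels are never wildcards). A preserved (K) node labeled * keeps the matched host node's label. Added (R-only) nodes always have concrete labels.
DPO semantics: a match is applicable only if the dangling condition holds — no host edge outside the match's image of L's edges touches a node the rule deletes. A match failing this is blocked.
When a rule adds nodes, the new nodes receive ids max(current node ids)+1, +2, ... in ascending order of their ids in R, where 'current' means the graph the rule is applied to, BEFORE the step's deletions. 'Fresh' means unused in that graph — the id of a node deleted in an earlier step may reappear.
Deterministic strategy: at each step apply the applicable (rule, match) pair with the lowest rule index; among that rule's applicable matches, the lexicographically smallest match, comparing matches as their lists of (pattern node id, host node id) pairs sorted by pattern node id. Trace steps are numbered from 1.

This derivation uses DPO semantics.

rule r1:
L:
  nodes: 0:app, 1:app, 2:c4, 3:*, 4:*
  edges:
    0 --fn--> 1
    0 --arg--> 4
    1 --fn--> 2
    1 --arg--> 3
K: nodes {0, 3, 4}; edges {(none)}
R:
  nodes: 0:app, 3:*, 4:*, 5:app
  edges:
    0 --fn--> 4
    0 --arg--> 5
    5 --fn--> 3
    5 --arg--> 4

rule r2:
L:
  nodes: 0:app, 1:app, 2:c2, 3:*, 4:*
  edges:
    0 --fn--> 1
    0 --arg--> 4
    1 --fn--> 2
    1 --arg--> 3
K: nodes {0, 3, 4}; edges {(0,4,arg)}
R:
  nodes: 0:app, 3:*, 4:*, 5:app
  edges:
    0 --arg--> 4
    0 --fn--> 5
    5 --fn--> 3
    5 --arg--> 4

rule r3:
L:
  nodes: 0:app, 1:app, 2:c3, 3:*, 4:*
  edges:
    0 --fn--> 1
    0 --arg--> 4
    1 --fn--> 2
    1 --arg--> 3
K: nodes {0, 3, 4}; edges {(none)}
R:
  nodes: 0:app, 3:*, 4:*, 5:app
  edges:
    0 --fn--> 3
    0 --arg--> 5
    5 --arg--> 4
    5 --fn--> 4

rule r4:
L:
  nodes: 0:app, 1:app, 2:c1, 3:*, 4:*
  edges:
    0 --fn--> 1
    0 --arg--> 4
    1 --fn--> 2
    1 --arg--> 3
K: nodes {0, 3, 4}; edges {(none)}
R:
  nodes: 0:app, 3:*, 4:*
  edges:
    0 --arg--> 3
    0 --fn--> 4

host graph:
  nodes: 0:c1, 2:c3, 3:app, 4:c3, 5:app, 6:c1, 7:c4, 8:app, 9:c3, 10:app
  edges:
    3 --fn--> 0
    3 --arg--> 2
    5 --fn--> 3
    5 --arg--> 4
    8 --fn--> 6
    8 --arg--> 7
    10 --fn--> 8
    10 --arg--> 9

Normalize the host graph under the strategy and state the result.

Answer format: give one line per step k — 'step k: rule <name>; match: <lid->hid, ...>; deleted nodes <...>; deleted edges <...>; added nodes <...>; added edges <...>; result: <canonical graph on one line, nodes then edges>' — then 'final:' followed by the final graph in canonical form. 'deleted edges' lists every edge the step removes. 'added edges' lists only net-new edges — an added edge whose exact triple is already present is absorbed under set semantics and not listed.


step 1: rule r4; match: 0->5, 1->3, 2->0, 3->2, 4->4; deleted nodes 0, 3; deleted edges (3,0,fn); (3,2,arg); (5,3,fn); (5,4,arg); added nodes (none); added edges (5,2,arg); (5,4,fn); result: nodes: 2:c3, 4:c3, 5:app, 6:c1, 7:c4, 8:app, 9:c3, 10:app edges: (5,2,arg); (5,4,fn); (8,6,fn); (8,7,arg); (10,8,fn); (10,9,arg)
step 2: rule r4; match: 0->10, 1->8, 2->6, 3->7, 4->9; deleted nodes 6, 8; deleted edges (8,6,fn); (8,7,arg); (10,8,fn); (10,9,arg); added nodes (none); added edges (10,7,arg); (10,9,fn); result: nodes: 2:c3, 4:c3, 5:app, 7:c4, 9:c3, 10:app edges: (5,2,arg); (5,4,fn); (10,7,arg); (10,9,fn)
final:
nodes: 2:c3, 4:c3, 5:app, 7:c4, 9:c3, 10:app
edges: (5,2,arg); (5,4,fn); (10,7,arg); (10,9,fn)


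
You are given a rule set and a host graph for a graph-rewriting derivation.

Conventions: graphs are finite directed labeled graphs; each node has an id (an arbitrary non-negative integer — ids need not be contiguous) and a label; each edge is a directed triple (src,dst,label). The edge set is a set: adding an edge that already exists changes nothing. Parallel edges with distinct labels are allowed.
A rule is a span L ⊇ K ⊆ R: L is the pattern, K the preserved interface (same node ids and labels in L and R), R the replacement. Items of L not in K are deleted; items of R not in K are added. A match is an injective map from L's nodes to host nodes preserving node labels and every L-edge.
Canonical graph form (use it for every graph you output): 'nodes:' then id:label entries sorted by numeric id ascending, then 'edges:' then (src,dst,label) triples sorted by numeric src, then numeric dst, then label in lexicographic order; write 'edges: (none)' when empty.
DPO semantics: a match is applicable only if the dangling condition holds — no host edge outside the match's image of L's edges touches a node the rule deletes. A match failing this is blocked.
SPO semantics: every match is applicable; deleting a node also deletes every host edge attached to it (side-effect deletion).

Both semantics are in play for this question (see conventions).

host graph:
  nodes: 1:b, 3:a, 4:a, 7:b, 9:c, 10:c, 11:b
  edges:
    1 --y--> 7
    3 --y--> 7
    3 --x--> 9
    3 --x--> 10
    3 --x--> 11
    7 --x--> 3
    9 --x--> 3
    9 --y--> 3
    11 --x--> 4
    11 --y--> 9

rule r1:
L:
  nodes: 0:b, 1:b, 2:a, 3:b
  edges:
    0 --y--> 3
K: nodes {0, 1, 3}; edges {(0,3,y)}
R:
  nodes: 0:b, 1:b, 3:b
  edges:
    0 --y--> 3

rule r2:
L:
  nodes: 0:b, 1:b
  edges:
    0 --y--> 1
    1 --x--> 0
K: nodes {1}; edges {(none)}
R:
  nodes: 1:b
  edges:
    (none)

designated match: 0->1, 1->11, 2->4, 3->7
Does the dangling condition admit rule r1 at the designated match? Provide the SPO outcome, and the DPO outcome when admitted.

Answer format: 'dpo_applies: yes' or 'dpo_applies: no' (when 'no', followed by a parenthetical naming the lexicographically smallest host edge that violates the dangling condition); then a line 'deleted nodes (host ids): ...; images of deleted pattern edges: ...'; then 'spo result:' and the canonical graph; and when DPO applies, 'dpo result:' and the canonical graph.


dpo_applies: no
(the rule deletes node 4, which keeps host edge (11,4,x) outside the match image — the dangling condition fails, DPO blocks; SPO proceeds and side-deletes such edges)
deleted nodes (host ids): 4; images of deleted pattern edges: (none)
spo result:
nodes: 1:b, 3:a, 7:b, 9:c, 10:c, 11:b
edges: (1,7,y); (3,7,y); (3,9,x); (3,10,x); (3,11,x); (7,3,x); (9,3,x); (9,3,y); (11,9,y)


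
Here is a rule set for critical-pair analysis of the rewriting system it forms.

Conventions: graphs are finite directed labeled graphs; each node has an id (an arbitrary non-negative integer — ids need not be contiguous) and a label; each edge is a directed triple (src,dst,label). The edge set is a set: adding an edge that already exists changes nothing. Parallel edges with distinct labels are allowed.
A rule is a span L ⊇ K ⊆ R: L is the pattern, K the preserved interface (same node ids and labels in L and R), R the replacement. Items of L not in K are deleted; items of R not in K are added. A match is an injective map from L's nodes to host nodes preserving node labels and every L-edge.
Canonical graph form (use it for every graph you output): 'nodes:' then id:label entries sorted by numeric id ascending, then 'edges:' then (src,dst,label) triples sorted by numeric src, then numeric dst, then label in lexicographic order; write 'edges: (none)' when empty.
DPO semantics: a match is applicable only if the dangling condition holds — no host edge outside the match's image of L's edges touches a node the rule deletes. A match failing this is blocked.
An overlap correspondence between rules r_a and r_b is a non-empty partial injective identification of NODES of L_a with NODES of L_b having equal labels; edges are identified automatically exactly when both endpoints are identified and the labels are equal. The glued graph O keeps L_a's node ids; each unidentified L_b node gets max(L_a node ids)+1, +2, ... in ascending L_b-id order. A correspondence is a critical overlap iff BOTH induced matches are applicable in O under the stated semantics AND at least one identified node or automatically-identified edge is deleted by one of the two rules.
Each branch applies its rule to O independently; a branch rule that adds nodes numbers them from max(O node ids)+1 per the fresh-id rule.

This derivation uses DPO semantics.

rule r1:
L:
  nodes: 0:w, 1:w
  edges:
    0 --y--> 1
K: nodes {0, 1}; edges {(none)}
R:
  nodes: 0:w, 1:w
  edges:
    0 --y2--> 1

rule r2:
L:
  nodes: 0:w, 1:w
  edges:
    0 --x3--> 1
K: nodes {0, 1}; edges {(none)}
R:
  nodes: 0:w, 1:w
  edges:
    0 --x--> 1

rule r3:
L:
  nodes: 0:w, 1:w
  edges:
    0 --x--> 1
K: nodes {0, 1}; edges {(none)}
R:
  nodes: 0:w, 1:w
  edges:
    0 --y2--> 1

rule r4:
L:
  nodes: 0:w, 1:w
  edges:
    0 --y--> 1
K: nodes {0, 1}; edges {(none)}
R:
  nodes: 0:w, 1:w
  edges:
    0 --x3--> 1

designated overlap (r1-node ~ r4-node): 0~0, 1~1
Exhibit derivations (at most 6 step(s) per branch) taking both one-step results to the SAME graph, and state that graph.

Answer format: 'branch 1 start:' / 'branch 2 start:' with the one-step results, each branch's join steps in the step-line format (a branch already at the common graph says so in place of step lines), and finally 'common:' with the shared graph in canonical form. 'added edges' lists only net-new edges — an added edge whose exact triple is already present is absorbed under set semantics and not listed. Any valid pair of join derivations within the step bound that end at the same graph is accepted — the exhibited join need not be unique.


branch 1 start:
nodes: 0:w, 1:w
edges: (0,1,y2)
branch 2 start:
nodes: 0:w, 1:w
edges: (0,1,x3)
branch 1: already at the common graph (0 steps)
branch 2 step 1: rule r2; match: 0->0, 1->1; deleted nodes (none); deleted edges (0,1,x3); added nodes (none); added edges (0,1,x); result: nodes: 0:w, 1:w edges: (0,1,x)
branch 2 step 2: rule r3; match: 0->0, 1->1; deleted nodes (none); deleted edges (0,1,x); added nodes (none); added edges (0,1,y2); result: nodes: 0:w, 1:w edges: (0,1,y2)
common:
nodes: 0:w, 1:w
edges: (0,1,y2)
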